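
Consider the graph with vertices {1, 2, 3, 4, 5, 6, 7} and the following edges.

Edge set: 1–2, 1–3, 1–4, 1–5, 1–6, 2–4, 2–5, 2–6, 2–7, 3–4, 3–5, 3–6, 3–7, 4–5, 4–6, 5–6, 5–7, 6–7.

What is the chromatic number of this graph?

5

1, 3, 4, 5, 6 are mutually adjacent (a clique of size 5), so at least 5 colors are needed.
5 colors suffice: 1=yellow, 2=green, 3=green, 4=purple, 5=red, 6=blue, 7=yellow. No two adjacent vertices share a color.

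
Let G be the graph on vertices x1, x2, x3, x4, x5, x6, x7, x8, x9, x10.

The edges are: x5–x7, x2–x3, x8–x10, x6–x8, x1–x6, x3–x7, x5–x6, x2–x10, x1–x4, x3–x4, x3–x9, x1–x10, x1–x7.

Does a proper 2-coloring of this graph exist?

No

The cycle x10-x1-x7-x3-x2-x10 has odd length 5, so it cannot be 2-colored; at least 3 colors are needed.
So 2 colors are not enough.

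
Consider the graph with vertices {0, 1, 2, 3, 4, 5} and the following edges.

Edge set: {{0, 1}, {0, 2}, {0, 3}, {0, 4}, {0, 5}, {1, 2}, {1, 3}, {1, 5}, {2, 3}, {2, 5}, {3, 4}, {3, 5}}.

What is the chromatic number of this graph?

0, 1, 2, 3, 5 are mutually adjacent (a clique of size 5), so at least 5 colors are needed.
5 colors suffice: color red → {0}; color blue → {3}; color green → {1, 4}; color yellow → {5}; color purple → {2}. Every edge joins two different colors.

5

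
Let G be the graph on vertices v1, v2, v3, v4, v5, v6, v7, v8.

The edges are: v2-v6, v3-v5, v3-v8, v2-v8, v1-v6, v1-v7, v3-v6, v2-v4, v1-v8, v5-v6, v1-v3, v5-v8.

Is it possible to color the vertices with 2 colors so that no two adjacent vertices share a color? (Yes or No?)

v1, v3, v6 are mutually adjacent, so at least 3 colors are needed.
So 2 colors are not enough.

No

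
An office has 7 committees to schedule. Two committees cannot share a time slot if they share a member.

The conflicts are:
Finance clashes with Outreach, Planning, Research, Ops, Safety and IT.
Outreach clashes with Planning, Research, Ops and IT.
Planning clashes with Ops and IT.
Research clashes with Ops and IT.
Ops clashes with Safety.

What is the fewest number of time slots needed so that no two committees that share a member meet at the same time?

4

Finance, Outreach, Planning, Ops are mutually in conflict, so at least 4 time slots are needed.
Using 4 time slots: Finance=1, Outreach=3, Planning=4, Research=4, Ops=2, Safety=3, IT=2. Every pair that conflicts lands in different time slots.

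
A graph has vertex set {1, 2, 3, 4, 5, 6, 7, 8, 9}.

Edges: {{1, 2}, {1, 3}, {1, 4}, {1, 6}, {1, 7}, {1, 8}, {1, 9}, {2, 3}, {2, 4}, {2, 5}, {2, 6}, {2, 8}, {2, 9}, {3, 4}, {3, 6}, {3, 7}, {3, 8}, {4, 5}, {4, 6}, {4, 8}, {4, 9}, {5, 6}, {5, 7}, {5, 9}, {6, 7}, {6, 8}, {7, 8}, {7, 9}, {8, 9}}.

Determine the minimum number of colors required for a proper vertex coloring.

6

1, 2, 3, 4, 6, 8 form a clique, so at least 6 colors are needed.
6 colors suffice: color a → {4, 7}; color b → {2}; color c → {1, 5}; color d → {6, 9}; color e → {8}; color f → {3}. Every edge joins two different colors.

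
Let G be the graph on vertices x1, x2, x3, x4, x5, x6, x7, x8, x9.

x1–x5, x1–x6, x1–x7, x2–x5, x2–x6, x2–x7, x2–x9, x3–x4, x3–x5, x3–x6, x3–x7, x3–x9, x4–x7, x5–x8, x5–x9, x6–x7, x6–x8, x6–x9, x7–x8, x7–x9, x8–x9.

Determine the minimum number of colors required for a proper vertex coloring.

x3, x6, x7, x9 are mutually adjacent (a clique of size 4), so at least 4 colors are needed.
4 colors suffice: x1=green, x2=yellow, x3=yellow, x4=blue, x5=red, x6=blue, x7=red, x8=yellow, x9=green. Each edge has distinct colors on its endpoints.

4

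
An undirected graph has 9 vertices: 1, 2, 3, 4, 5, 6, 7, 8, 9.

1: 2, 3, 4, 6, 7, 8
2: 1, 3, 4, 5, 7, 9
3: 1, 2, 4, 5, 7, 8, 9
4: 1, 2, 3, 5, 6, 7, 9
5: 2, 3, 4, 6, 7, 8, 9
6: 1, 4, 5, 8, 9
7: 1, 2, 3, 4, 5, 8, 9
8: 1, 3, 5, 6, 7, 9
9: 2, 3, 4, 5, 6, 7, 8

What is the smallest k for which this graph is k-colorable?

6

2, 3, 4, 5, 7, 9 form a clique, so at least 6 colors are needed.
6 colors suffice: color a → {4, 8}; color b → {6, 7}; color c → {3}; color d → {1, 5}; color e → {9}; color f → {2}. Every edge joins two different colors.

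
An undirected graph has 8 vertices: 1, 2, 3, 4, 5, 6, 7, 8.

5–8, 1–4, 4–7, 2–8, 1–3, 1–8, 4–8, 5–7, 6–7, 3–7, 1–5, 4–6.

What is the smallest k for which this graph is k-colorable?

1, 4, 8 are pairwise adjacent, so at least 3 colors are needed.
3 colors suffice: color a → {1, 2, 7}; color b → {3, 4, 5}; color c → {6, 8}. No two adjacent vertices share a color.

3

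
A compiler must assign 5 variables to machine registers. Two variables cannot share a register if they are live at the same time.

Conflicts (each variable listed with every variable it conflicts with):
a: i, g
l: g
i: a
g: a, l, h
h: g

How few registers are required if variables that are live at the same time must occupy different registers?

a and i conflict, so at least 2 registers are needed.
2 registers suffice: register 1 → {i, g}; register 2 → {a, l, h}. Every pair that conflicts lands in different registers.

2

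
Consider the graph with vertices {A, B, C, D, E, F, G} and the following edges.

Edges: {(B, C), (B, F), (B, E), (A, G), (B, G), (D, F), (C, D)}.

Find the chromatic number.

C and D are adjacent, so at least 2 colors are needed.
2 colors suffice: A=1, B=1, C=2, D=1, E=2, F=2, G=2. Each edge has distinct colors on its endpoints.

2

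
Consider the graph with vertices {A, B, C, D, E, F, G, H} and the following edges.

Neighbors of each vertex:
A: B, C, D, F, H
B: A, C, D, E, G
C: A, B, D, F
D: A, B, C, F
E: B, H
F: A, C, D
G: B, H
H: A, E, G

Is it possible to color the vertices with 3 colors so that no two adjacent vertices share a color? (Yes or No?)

No

A, B, C, D are mutually adjacent (a clique of size 4), so at least 4 colors are needed.
So 3 colors are not enough.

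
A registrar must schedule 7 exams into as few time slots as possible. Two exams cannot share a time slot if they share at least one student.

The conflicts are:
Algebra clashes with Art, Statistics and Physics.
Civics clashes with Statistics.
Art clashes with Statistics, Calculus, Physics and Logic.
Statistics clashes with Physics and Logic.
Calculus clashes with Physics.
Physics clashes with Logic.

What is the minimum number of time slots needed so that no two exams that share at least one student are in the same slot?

Algebra, Art, Statistics, Physics all conflict with each other, so at least 4 time slots are needed.
4 time slots suffice: time slot 1 → {Civics, Physics}; time slot 2 → {Statistics, Calculus}; time slot 3 → {Art}; time slot 4 → {Algebra, Logic}. Each listed conflict is separated.

4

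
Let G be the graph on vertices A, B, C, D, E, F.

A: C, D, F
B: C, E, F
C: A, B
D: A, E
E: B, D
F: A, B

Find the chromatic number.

The cycle A-F-B-E-D-A has odd length 5, so it cannot be 2-colored; at least 3 colors are needed.
One proper 3-coloring: A=1, B=1, C=2, D=3, E=2, F=2. No two adjacent vertices share a color.

3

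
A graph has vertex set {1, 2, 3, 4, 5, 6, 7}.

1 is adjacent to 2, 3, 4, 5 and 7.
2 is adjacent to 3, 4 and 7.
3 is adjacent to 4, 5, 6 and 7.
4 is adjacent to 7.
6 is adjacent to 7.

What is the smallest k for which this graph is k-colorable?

1, 2, 3, 4, 7 are mutually adjacent (a clique of size 5), so at least 5 colors are needed.
5 colors suffice: color a → {3}; color b → {5, 7}; color c → {1, 6}; color d → {4}; color e → {2}. Each edge has distinct colors on its endpoints.

5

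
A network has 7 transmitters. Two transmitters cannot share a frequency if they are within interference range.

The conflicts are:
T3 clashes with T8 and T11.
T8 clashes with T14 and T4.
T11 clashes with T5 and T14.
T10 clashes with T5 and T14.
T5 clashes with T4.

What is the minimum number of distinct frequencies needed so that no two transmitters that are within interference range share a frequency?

3

The cycle T8-T14-T11-T5-T4-T8 has odd length 5, so it cannot be 2-colored; at least 3 frequencies are needed.
A valid assignment using 3 frequencies: T3=2, T8=1, T11=1, T10=1, T5=2, T14=2, T4=3. Each listed conflict is separated.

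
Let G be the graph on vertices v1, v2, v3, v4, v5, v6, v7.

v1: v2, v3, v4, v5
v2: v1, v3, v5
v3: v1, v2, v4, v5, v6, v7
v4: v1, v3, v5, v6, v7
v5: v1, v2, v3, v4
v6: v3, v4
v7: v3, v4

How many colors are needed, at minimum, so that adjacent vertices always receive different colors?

4

v1, v3, v4, v5 are pairwise adjacent (a clique of size 4), so at least 4 colors are needed.
4 colors suffice: color R → {v3}; color B → {v2, v4}; color G → {v1, v6, v7}; color Y → {v5}. No two adjacent vertices share a color.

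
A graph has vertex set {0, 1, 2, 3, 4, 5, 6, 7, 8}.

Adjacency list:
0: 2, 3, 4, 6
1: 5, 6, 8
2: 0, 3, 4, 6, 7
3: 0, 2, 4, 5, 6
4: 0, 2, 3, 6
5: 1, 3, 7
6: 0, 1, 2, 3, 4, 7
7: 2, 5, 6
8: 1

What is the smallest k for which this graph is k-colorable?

0, 2, 3, 4, 6 form a clique, so at least 5 colors are needed.
5 colors suffice: 0=yellow, 1=blue, 2=blue, 3=green, 4=purple, 5=red, 6=red, 7=green, 8=red. Every edge joins two different colors.

5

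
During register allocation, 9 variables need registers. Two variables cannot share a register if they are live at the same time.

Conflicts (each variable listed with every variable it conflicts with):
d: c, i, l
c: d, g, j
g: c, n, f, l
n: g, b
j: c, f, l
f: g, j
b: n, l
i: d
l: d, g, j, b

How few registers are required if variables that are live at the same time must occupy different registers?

d and l conflict, so at least 2 registers are needed.
2 registers suffice: register 1 → {c, n, f, i, l}; register 2 → {d, g, j, b}. Each listed conflict is separated.

2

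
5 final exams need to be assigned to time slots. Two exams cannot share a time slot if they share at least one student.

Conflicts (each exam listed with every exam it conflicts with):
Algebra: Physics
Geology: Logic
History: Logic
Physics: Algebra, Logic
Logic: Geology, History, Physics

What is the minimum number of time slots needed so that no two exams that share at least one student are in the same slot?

2

Algebra and Physics conflict, so at least 2 time slots are needed.
2 time slots suffice: time slot 1 → {Algebra, Logic}; time slot 2 → {Geology, History, Physics}. Every pair that conflicts lands in different time slots.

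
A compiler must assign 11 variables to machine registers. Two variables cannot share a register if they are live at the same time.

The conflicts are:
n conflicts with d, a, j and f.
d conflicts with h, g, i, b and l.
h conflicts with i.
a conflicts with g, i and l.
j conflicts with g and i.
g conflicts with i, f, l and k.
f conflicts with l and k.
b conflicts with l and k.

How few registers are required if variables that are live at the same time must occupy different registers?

d, g, i are mutually in conflict, so at least 3 registers are needed.
Using 3 registers: n=1, d=2, h=1, a=2, j=2, g=1, i=3, f=2, b=1, l=3, k=3. Every pair that conflicts lands in different registers.

3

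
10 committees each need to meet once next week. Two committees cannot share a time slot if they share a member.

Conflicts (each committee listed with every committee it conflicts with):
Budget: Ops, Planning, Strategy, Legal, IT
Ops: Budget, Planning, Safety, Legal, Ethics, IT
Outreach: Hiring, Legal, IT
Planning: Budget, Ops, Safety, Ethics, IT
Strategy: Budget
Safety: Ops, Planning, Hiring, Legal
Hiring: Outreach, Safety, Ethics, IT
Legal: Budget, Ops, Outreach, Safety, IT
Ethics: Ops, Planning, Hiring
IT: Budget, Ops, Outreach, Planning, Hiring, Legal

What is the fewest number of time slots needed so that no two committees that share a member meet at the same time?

Budget, Ops, Planning, IT pairwise conflict, so at least 4 time slots are needed.
Using 4 time slots: Budget=4, Ops=1, Outreach=4, Planning=3, Strategy=1, Safety=2, Hiring=1, Legal=3, Ethics=2, IT=2. Each listed conflict is separated.

4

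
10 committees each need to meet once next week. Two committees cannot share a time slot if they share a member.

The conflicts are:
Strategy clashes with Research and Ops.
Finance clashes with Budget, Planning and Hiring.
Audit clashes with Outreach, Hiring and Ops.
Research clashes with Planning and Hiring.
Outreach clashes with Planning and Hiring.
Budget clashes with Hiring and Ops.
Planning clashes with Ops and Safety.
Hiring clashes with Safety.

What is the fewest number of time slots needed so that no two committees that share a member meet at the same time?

3

Finance, Budget, Hiring all conflict with each other, so at least 3 time slots are needed.
A valid assignment using 3 time slots: Strategy=1, Finance=2, Audit=3, Research=2, Outreach=2, Budget=3, Planning=1, Hiring=1, Ops=2, Safety=2. No two conflicting committees share a time slot.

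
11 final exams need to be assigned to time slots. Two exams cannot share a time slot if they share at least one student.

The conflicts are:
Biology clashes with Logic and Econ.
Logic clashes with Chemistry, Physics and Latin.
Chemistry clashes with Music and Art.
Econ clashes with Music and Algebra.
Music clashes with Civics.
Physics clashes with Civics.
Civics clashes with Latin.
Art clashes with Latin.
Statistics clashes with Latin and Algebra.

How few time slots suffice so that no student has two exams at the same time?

3

The cycle Latin-Logic-Chemistry-Music-Civics-Latin has odd length 5, so it cannot be 2-colored; at least 3 time slots are needed.
3 time slots suffice: time slot 1 → {Chemistry, Econ, Physics, Latin}; time slot 2 → {Logic, Music, Art, Algebra}; time slot 3 → {Biology, Civics, Statistics}. No two conflicting exams share a time slot.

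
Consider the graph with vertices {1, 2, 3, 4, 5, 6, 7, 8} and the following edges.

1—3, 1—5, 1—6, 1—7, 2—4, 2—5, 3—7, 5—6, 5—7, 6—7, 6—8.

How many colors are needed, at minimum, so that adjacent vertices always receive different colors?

4

1, 5, 6, 7 form a clique, so at least 4 colors are needed.
A valid assignment using 4 colors: 1=a, 2=a, 3=b, 4=b, 5=c, 6=b, 7=d, 8=a. No two adjacent vertices share a color.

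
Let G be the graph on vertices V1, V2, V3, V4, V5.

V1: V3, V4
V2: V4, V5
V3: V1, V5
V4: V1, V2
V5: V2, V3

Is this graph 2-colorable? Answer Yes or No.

The cycle V4-V1-V3-V5-V2-V4 has odd length 5, so it cannot be 2-colored; at least 3 colors are needed.
So 2 colors are not enough.

No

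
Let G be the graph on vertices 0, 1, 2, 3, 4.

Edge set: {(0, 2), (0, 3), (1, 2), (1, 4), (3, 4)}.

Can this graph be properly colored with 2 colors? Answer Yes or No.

No

The cycle 0-3-4-1-2-0 has odd length 5, so it cannot be 2-colored; at least 3 colors are needed.
So 2 colors are not enough.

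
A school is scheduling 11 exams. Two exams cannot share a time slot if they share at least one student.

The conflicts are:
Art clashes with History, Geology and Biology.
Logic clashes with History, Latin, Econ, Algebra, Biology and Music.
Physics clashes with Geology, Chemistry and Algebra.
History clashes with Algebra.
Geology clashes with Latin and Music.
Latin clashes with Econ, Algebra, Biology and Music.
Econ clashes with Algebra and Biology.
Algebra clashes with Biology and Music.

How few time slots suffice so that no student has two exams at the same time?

5

Logic, Latin, Econ, Algebra, Biology all conflict with each other, so at least 5 time slots are needed.
5 time slots suffice: Art=2, Logic=3, Physics=2, History=4, Geology=1, Chemistry=1, Latin=2, Econ=5, Algebra=1, Biology=4, Music=4. Every pair that conflicts lands in different time slots.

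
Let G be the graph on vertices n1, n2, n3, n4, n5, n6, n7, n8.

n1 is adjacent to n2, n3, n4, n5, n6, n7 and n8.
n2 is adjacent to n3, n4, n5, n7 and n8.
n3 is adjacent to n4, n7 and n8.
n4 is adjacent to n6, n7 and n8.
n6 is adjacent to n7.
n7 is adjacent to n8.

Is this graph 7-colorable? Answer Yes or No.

Yes

The chromatic number is 6. n1, n2, n3, n4, n7, n8 are mutually adjacent (a clique of size 6), so at least 6 colors are needed.
6 colors suffice: color 1 → {n1}; color 2 → {n4, n5}; color 3 → {n7}; color 4 → {n2, n6}; color 5 → {n3}; color 6 → {n8}.
Since 7 ≥ 6, a proper 7-coloring certainly exists.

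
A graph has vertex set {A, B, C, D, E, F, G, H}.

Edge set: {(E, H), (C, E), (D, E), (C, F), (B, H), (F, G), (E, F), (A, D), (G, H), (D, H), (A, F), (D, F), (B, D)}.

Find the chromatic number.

3

C, E, F form a triangle, so at least 3 colors are needed.
One proper 3-coloring: A=green, B=green, C=blue, D=blue, E=green, F=red, G=blue, H=red. Each edge has distinct colors on its endpoints.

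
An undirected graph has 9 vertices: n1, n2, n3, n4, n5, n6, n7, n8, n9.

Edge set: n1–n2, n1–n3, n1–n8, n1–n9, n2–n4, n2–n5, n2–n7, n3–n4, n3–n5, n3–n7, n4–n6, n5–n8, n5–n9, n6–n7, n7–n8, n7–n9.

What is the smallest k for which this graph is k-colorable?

n4 and n6 are adjacent, so at least 2 colors are needed.
A valid assignment using 2 colors: n1=red, n2=blue, n3=blue, n4=red, n5=red, n6=blue, n7=red, n8=blue, n9=blue. No two adjacent vertices share a color.

2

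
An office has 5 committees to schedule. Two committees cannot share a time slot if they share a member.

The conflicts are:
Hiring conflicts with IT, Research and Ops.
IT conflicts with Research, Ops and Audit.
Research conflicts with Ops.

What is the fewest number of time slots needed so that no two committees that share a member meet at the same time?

Hiring, IT, Research, Ops are mutually in conflict, so at least 4 time slots are needed.
A valid assignment using 4 time slots: Hiring=4, IT=1, Research=3, Ops=2, Audit=2. Each listed conflict is separated.

4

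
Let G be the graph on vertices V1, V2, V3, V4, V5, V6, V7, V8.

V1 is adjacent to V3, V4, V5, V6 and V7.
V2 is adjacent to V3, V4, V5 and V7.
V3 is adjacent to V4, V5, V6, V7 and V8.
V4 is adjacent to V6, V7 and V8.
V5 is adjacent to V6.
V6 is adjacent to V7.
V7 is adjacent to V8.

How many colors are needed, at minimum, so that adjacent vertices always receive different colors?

5

V1, V3, V4, V6, V7 are mutually adjacent (a clique of size 5), so at least 5 colors are needed.
5 colors suffice: color 1 → {V3}; color 2 → {V4, V5}; color 3 → {V7}; color 4 → {V2, V6, V8}; color 5 → {V1}. Each edge has distinct colors on its endpoints.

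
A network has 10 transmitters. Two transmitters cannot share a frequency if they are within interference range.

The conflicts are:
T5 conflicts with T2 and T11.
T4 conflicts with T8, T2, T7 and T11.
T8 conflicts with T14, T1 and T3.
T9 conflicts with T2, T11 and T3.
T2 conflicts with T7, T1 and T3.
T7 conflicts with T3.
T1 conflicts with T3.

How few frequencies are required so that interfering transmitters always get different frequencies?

3

T4, T2, T7 all conflict with each other, so at least 3 frequencies are needed.
3 frequencies suffice: T5=2, T4=2, T8=1, T14=2, T9=3, T2=1, T7=3, T11=1, T1=3, T3=2. Each listed conflict is separated.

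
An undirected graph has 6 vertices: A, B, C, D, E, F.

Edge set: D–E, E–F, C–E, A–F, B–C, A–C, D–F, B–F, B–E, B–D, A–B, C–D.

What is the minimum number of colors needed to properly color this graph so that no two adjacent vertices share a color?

B, C, D, E are mutually adjacent (a clique of size 4), so at least 4 colors are needed.
4 colors suffice: color red → {B}; color blue → {A, E}; color green → {D}; color yellow → {C, F}. No two adjacent vertices share a color.

4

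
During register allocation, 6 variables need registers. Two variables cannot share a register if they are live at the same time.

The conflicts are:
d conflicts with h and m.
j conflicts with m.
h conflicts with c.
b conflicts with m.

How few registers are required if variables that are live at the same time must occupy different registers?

2

d and h conflict, so at least 2 registers are needed.
2 registers suffice: d=2, j=2, h=1, c=2, b=2, m=1. No two conflicting variables share a register.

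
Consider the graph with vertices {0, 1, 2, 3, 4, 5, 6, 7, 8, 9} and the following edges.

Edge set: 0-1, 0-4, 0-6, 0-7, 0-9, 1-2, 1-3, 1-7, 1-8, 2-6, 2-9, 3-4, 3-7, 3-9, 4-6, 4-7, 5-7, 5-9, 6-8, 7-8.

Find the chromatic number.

3

3, 4, 7 are mutually adjacent, so at least 3 colors are needed.
A valid assignment using 3 colors: 0=green, 1=blue, 2=green, 3=green, 4=blue, 5=blue, 6=red, 7=red, 8=green, 9=red. Each edge has distinct colors on its endpoints.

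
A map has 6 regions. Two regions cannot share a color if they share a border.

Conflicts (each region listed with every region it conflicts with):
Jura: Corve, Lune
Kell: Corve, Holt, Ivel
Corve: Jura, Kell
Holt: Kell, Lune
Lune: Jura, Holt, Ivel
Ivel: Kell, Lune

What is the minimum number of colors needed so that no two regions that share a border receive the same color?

The cycle Kell-Holt-Lune-Jura-Corve-Kell has odd length 5, so it cannot be 2-colored; at least 3 colors are needed.
3 colors suffice: color 1 → {Kell, Lune}; color 2 → {Corve, Holt, Ivel}; color 3 → {Jura}. Each listed conflict is separated.

3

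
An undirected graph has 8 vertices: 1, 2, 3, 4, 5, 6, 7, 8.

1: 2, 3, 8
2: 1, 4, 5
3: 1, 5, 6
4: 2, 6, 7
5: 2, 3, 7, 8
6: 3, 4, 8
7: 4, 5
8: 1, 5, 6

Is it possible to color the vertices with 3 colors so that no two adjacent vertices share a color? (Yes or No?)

The chromatic number is 3. The cycle 7-5-3-6-4-7 has odd length 5, so it cannot be 2-colored; at least 3 colors are needed.
3 colors suffice: color a → {1, 4, 5}; color b → {2, 3, 7, 8}; color c → {6}.
That is already a proper 3-coloring.

Yes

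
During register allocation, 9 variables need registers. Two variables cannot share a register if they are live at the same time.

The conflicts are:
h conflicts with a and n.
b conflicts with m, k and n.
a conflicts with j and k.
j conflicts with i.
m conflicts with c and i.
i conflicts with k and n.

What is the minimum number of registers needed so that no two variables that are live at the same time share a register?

The cycle h-n-b-k-a-h has odd length 5, so it cannot be 2-colored; at least 3 registers are needed.
3 registers suffice: h=3, b=1, a=1, j=2, m=2, c=1, i=1, k=2, n=2. Every pair that conflicts lands in different registers.

3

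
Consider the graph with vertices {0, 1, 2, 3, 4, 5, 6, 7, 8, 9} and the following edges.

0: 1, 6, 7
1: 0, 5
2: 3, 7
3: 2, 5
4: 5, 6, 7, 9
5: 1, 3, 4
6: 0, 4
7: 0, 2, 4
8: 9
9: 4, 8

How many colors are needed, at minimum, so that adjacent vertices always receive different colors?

3

The cycle 3-5-4-7-2-3 has odd length 5, so it cannot be 2-colored; at least 3 colors are needed.
A valid assignment using 3 colors: 0=red, 1=green, 2=red, 3=green, 4=red, 5=blue, 6=blue, 7=blue, 8=red, 9=blue. Each edge has distinct colors on its endpoints.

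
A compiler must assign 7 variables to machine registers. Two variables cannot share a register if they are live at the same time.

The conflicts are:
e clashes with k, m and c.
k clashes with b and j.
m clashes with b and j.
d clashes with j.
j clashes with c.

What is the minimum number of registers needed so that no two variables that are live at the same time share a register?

k and j conflict, so at least 2 registers are needed.
A valid assignment using 2 registers: e=1, k=2, m=2, b=1, d=2, j=1, c=2. Every pair that conflicts lands in different registers.

2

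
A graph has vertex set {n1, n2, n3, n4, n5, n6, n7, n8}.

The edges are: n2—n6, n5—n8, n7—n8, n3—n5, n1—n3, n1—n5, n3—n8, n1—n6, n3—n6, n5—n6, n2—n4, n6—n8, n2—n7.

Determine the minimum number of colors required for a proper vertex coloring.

n3, n5, n6, n8 form a clique, so at least 4 colors are needed.
4 colors suffice: color 1 → {n4, n6, n7}; color 2 → {n1, n2, n8}; color 3 → {n3}; color 4 → {n5}. Each edge has distinct colors on its endpoints.

4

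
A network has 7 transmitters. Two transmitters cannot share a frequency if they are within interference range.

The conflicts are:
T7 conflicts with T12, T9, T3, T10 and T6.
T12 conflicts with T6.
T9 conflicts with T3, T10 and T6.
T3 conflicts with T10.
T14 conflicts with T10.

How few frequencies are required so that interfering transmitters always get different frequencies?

T7, T9, T3, T10 are mutually in conflict, so at least 4 frequencies are needed.
A valid assignment using 4 frequencies: T7=1, T12=2, T9=2, T3=4, T14=1, T10=3, T6=3. Each listed conflict is separated.

4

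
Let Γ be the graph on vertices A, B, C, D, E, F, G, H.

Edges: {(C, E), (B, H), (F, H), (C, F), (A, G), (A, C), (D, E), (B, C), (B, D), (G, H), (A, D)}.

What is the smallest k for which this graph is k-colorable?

3

The cycle D-A-G-H-B-D has odd length 5, so it cannot be 2-colored; at least 3 colors are needed.
3 colors suffice: color 1 → {C, D, H}; color 2 → {A, B, E, F}; color 3 → {G}. Each edge has distinct colors on its endpoints.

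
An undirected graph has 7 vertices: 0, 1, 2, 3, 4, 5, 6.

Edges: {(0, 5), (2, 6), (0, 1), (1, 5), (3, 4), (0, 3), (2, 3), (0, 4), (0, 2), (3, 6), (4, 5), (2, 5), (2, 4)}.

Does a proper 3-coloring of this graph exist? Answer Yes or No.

No

0, 2, 4, 5 form a clique, so at least 4 colors are needed.
So 3 colors are not enough.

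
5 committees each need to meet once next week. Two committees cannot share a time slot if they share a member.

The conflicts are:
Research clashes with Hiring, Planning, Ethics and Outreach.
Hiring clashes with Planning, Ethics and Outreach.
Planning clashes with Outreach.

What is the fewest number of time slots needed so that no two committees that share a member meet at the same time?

4

Research, Hiring, Planning, Outreach pairwise conflict, so at least 4 time slots are needed.
Using 4 time slots: Research=2, Hiring=1, Planning=3, Ethics=3, Outreach=4. Each listed conflict is separated.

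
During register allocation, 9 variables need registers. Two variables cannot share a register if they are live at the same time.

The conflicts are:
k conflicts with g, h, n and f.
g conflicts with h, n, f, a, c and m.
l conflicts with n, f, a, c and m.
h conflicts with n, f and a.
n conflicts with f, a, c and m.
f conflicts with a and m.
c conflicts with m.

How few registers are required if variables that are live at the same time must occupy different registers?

5

k, g, h, n, f all conflict with each other, so at least 5 registers are needed.
A valid assignment using 5 registers: k=5, g=2, l=2, h=4, n=1, f=3, a=5, c=3, m=4. Every pair that conflicts lands in different registers.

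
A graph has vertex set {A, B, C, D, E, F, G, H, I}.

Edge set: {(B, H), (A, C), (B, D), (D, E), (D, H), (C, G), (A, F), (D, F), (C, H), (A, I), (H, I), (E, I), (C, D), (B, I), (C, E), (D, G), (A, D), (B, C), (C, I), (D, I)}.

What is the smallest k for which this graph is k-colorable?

5

B, C, D, H, I are mutually adjacent (a clique of size 5), so at least 5 colors are needed.
5 colors suffice: A=4, B=5, C=2, D=1, E=4, F=2, G=3, H=4, I=3. Each edge has distinct colors on its endpoints.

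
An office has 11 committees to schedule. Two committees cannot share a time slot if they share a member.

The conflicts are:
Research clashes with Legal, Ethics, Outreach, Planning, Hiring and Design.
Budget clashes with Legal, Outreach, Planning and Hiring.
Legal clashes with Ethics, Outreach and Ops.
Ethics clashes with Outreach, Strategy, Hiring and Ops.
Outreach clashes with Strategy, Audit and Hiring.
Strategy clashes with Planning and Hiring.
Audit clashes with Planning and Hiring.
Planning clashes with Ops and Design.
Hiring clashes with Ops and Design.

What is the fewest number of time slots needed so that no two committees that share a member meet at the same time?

Ethics, Outreach, Strategy, Hiring pairwise conflict, so at least 4 time slots are needed.
Using 4 time slots: Research=3, Budget=3, Legal=1, Ethics=4, Outreach=2, Strategy=3, Audit=3, Planning=1, Hiring=1, Ops=2, Design=2. Every pair that conflicts lands in different time slots.

4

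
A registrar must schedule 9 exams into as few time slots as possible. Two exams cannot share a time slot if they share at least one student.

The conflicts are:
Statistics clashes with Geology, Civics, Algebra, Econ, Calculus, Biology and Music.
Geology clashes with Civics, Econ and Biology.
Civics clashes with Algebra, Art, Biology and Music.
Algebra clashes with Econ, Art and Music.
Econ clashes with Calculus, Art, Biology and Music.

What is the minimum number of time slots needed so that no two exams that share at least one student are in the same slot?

4

Statistics, Algebra, Econ, Music are mutually in conflict, so at least 4 time slots are needed.
A valid assignment using 4 time slots: Statistics=1, Geology=4, Civics=2, Algebra=3, Econ=2, Calculus=3, Art=1, Biology=3, Music=4. Each listed conflict is separated.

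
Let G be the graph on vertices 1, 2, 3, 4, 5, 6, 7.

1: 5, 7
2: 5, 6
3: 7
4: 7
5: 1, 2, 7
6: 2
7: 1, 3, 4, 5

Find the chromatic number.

1, 5, 7 are mutually adjacent, so at least 3 colors are needed.
3 colors suffice: color red → {2, 7}; color blue → {3, 4, 5, 6}; color green → {1}. Every edge joins two different colors.

3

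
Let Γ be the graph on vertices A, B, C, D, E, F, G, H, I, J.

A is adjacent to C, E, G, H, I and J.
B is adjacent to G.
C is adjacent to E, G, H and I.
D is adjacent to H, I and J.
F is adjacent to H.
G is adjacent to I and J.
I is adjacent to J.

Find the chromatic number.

A, G, I, J are pairwise adjacent (a clique of size 4), so at least 4 colors are needed.
One proper 4-coloring: A=1, B=1, C=4, D=1, E=2, F=1, G=2, H=2, I=3, J=4. No two adjacent vertices share a color.

4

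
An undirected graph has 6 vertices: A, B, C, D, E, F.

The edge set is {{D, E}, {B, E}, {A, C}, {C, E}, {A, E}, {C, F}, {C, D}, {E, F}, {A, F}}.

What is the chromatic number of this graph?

4

A, C, E, F are mutually adjacent (a clique of size 4), so at least 4 colors are needed.
4 colors suffice: color 1 → {E}; color 2 → {B, C}; color 3 → {A, D}; color 4 → {F}. Each edge has distinct colors on its endpoints.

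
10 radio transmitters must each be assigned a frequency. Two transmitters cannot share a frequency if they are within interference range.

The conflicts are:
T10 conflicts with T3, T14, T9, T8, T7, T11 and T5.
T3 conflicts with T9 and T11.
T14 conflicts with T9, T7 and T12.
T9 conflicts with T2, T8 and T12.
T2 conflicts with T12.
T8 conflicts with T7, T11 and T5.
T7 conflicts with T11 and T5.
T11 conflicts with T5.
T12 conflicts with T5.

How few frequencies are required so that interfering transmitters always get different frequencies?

T10, T8, T7, T11, T5 pairwise conflict, so at least 5 frequencies are needed.
5 frequencies suffice: frequency 1 → {T10, T12}; frequency 2 → {T9, T5}; frequency 3 → {T3, T14, T2, T8}; frequency 4 → {T7}; frequency 5 → {T11}. Every pair that conflicts lands in different frequencies.

5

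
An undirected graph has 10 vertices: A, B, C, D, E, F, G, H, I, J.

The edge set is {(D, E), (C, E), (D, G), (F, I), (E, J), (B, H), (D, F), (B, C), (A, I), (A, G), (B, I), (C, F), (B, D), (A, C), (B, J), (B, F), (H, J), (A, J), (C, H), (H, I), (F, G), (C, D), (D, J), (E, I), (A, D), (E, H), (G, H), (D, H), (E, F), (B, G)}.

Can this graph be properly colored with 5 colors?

Yes

The chromatic number is 4. B, D, H, J are pairwise adjacent (a clique of size 4), so at least 4 colors are needed.
4 colors suffice: color red → {D, I}; color blue → {A, F, H}; color green → {B, E}; color yellow → {C, G, J}.
Since 5 ≥ 4, a proper 5-coloring certainly exists.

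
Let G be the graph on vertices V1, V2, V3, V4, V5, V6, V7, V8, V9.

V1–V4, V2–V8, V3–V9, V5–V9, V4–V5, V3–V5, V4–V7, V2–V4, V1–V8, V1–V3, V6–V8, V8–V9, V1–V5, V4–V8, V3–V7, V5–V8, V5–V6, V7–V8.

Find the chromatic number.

4

V1, V4, V5, V8 are pairwise adjacent (a clique of size 4), so at least 4 colors are needed.
4 colors suffice: color 1 → {V3, V8}; color 2 → {V2, V5, V7}; color 3 → {V4, V6, V9}; color 4 → {V1}. Each edge has distinct colors on its endpoints.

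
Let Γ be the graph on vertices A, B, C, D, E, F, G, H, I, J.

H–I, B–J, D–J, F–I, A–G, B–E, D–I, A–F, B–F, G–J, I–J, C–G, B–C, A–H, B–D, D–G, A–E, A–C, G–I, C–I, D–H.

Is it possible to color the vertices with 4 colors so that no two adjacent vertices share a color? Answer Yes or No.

Yes

The chromatic number is 4. D, G, I, J form a clique, so at least 4 colors are needed.
4 colors suffice: color 1 → {A, B, I}; color 2 → {E, F, G, H}; color 3 → {C, D}; color 4 → {J}.
That is already a proper 4-coloring.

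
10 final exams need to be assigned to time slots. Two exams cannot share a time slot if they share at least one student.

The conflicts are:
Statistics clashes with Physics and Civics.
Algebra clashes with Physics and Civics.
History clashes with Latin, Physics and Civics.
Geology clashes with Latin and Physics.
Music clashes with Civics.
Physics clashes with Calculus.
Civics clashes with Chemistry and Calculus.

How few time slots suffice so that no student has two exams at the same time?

2

History and Physics conflict, so at least 2 time slots are needed.
Using 2 time slots: Statistics=2, Algebra=2, History=2, Geology=2, Latin=1, Music=2, Physics=1, Civics=1, Chemistry=2, Calculus=2. Each listed conflict is separated.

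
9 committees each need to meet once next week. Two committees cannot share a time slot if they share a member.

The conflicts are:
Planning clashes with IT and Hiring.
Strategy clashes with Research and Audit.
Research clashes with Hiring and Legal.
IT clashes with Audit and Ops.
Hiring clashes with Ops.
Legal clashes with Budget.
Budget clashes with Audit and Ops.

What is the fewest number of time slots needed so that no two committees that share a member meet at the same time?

The cycle Hiring-Research-Legal-Budget-Ops-Hiring has odd length 5, so it cannot be 2-colored; at least 3 time slots are needed.
3 time slots suffice: Planning=2, Strategy=1, Research=2, IT=1, Hiring=1, Legal=3, Budget=1, Audit=2, Ops=2. Each listed conflict is separated.

3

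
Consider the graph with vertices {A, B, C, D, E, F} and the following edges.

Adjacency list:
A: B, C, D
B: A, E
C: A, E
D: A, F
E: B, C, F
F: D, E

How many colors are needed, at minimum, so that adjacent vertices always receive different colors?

The cycle F-E-B-A-D-F has odd length 5, so it cannot be 2-colored; at least 3 colors are needed.
3 colors suffice: color 1 → {A, E}; color 2 → {B, C, D}; color 3 → {F}. Each edge has distinct colors on its endpoints.

3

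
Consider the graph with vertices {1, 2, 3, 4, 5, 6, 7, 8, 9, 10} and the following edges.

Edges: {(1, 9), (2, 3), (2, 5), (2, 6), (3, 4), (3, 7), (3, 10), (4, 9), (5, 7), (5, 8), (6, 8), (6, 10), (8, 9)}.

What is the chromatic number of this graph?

2

3 and 4 are adjacent, so at least 2 colors are needed.
A valid assignment using 2 colors: 1=blue, 2=blue, 3=red, 4=blue, 5=red, 6=red, 7=blue, 8=blue, 9=red, 10=blue. No two adjacent vertices share a color.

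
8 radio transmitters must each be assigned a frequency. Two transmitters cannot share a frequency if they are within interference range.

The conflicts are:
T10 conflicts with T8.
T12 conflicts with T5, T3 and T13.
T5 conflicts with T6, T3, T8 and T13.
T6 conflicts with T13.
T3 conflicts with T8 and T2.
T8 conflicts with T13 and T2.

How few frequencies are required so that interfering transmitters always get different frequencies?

3

T5, T8, T13 pairwise conflict, so at least 3 frequencies are needed.
3 frequencies suffice: T10=1, T12=2, T5=1, T6=2, T3=3, T8=2, T13=3, T2=1. Each listed conflict is separated.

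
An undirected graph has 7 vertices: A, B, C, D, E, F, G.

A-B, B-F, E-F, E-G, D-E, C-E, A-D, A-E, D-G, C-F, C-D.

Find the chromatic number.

3

C, E, F are mutually adjacent, so at least 3 colors are needed.
One proper 3-coloring: A=green, B=red, C=green, D=blue, E=red, F=blue, G=green. No two adjacent vertices share a color.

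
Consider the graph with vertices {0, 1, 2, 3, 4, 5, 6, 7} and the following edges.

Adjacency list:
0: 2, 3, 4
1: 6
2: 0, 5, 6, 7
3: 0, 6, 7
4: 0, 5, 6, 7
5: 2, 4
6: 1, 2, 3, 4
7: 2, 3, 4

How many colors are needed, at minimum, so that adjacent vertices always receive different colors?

2

2 and 6 are adjacent, so at least 2 colors are needed.
2 colors suffice: 0=a, 1=b, 2=b, 3=b, 4=b, 5=a, 6=a, 7=a. Every edge joins two different colors.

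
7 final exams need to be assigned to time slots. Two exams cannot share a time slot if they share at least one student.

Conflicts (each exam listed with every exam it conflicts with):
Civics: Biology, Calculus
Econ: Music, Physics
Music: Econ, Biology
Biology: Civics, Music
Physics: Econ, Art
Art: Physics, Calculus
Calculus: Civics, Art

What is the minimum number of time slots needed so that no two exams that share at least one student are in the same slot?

The cycle Music-Econ-Physics-Art-Calculus-Civics-Biology-Music has odd length 7, so it cannot be 2-colored; at least 3 time slots are needed.
A valid assignment using 3 time slots: Civics=1, Econ=2, Music=1, Biology=2, Physics=3, Art=1, Calculus=2. No two conflicting exams share a time slot.

3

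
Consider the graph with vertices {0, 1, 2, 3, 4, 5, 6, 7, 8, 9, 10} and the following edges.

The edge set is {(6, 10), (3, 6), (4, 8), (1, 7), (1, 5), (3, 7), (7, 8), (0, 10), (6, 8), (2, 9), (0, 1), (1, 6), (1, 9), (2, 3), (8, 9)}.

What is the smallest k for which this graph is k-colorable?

The cycle 9-2-3-7-8-9 has odd length 5, so it cannot be 2-colored; at least 3 colors are needed.
A valid assignment using 3 colors: 0=blue, 1=red, 2=green, 3=red, 4=blue, 5=blue, 6=blue, 7=blue, 8=red, 9=blue, 10=red. Each edge has distinct colors on its endpoints.

3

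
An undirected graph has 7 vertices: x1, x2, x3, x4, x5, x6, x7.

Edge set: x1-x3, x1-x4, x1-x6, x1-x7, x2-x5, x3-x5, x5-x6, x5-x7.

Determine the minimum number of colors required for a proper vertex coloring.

2

x1 and x7 are adjacent, so at least 2 colors are needed.
2 colors suffice: color 1 → {x1, x5}; color 2 → {x2, x3, x4, x6, x7}. Each edge has distinct colors on its endpoints.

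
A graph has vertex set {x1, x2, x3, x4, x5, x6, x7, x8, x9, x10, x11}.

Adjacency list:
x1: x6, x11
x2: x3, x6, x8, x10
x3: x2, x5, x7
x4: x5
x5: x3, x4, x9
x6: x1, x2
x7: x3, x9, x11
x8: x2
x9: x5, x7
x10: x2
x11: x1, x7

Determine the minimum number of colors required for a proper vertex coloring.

x2 and x3 are adjacent, so at least 2 colors are needed.
2 colors suffice: color 1 → {x1, x2, x5, x7}; color 2 → {x3, x4, x6, x8, x9, x10, x11}. No two adjacent vertices share a color.

2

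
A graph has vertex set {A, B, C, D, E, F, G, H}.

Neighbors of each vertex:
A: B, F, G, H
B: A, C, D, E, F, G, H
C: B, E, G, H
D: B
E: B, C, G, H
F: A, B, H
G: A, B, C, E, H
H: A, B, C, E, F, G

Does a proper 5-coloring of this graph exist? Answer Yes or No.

The chromatic number is 5. B, C, E, G, H form a clique, so at least 5 colors are needed.
5 colors suffice: A=4, B=1, C=4, D=2, E=5, F=3, G=3, H=2.
That is already a proper 5-coloring.

Yes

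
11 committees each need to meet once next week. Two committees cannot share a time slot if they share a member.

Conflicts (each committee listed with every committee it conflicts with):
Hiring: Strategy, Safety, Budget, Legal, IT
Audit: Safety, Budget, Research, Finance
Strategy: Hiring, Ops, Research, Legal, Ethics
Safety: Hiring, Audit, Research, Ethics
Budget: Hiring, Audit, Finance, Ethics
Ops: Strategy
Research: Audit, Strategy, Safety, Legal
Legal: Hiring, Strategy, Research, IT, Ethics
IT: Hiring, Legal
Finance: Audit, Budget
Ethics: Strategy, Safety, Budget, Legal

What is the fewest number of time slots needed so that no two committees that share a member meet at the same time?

3

Hiring, Legal, IT pairwise conflict, so at least 3 time slots are needed.
A valid assignment using 3 time slots: Hiring=3, Audit=2, Strategy=2, Safety=1, Budget=1, Ops=1, Research=3, Legal=1, IT=2, Finance=3, Ethics=3. Every pair that conflicts lands in different time slots.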